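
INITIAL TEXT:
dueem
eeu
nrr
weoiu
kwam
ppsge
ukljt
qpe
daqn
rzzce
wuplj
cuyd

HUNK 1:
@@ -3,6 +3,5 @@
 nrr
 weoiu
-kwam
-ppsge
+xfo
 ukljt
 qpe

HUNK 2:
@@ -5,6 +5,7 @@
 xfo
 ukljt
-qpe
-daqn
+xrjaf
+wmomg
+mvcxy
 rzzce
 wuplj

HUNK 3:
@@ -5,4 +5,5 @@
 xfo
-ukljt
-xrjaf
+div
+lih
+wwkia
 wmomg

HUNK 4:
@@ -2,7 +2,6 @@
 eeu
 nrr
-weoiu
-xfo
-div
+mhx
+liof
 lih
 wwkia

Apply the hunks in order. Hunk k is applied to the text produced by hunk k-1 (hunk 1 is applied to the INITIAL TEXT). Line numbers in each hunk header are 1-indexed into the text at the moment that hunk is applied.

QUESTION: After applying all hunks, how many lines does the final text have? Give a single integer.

Answer: 12

Derivation:
Hunk 1: at line 3 remove [kwam,ppsge] add [xfo] -> 11 lines: dueem eeu nrr weoiu xfo ukljt qpe daqn rzzce wuplj cuyd
Hunk 2: at line 5 remove [qpe,daqn] add [xrjaf,wmomg,mvcxy] -> 12 lines: dueem eeu nrr weoiu xfo ukljt xrjaf wmomg mvcxy rzzce wuplj cuyd
Hunk 3: at line 5 remove [ukljt,xrjaf] add [div,lih,wwkia] -> 13 lines: dueem eeu nrr weoiu xfo div lih wwkia wmomg mvcxy rzzce wuplj cuyd
Hunk 4: at line 2 remove [weoiu,xfo,div] add [mhx,liof] -> 12 lines: dueem eeu nrr mhx liof lih wwkia wmomg mvcxy rzzce wuplj cuyd
Final line count: 12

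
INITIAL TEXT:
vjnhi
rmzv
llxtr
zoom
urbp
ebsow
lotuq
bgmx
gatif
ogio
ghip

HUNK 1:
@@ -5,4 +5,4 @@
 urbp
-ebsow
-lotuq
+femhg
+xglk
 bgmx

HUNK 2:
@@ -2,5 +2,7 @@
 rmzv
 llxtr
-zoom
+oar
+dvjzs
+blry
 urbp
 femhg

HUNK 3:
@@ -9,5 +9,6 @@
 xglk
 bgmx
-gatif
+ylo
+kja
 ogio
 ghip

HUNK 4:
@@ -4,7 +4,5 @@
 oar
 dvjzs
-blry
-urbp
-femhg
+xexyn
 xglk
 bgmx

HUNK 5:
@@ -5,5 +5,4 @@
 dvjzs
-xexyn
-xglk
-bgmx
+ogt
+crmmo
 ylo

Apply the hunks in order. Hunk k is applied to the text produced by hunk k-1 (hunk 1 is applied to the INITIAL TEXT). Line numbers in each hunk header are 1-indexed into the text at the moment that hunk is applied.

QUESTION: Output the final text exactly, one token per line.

Answer: vjnhi
rmzv
llxtr
oar
dvjzs
ogt
crmmo
ylo
kja
ogio
ghip

Derivation:
Hunk 1: at line 5 remove [ebsow,lotuq] add [femhg,xglk] -> 11 lines: vjnhi rmzv llxtr zoom urbp femhg xglk bgmx gatif ogio ghip
Hunk 2: at line 2 remove [zoom] add [oar,dvjzs,blry] -> 13 lines: vjnhi rmzv llxtr oar dvjzs blry urbp femhg xglk bgmx gatif ogio ghip
Hunk 3: at line 9 remove [gatif] add [ylo,kja] -> 14 lines: vjnhi rmzv llxtr oar dvjzs blry urbp femhg xglk bgmx ylo kja ogio ghip
Hunk 4: at line 4 remove [blry,urbp,femhg] add [xexyn] -> 12 lines: vjnhi rmzv llxtr oar dvjzs xexyn xglk bgmx ylo kja ogio ghip
Hunk 5: at line 5 remove [xexyn,xglk,bgmx] add [ogt,crmmo] -> 11 lines: vjnhi rmzv llxtr oar dvjzs ogt crmmo ylo kja ogio ghip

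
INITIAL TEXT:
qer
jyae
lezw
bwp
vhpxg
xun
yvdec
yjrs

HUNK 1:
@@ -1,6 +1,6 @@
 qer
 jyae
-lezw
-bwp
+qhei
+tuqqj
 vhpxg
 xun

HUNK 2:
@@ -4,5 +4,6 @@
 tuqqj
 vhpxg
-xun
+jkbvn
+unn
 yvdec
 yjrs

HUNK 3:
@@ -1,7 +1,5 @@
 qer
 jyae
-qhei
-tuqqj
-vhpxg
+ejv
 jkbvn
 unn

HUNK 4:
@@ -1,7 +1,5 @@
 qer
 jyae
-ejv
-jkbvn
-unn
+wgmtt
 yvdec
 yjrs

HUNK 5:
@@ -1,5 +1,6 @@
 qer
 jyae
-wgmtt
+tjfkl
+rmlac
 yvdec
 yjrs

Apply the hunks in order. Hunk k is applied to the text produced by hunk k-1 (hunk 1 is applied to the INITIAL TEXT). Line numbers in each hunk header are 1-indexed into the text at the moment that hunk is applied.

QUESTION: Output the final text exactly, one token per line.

Answer: qer
jyae
tjfkl
rmlac
yvdec
yjrs

Derivation:
Hunk 1: at line 1 remove [lezw,bwp] add [qhei,tuqqj] -> 8 lines: qer jyae qhei tuqqj vhpxg xun yvdec yjrs
Hunk 2: at line 4 remove [xun] add [jkbvn,unn] -> 9 lines: qer jyae qhei tuqqj vhpxg jkbvn unn yvdec yjrs
Hunk 3: at line 1 remove [qhei,tuqqj,vhpxg] add [ejv] -> 7 lines: qer jyae ejv jkbvn unn yvdec yjrs
Hunk 4: at line 1 remove [ejv,jkbvn,unn] add [wgmtt] -> 5 lines: qer jyae wgmtt yvdec yjrs
Hunk 5: at line 1 remove [wgmtt] add [tjfkl,rmlac] -> 6 lines: qer jyae tjfkl rmlac yvdec yjrs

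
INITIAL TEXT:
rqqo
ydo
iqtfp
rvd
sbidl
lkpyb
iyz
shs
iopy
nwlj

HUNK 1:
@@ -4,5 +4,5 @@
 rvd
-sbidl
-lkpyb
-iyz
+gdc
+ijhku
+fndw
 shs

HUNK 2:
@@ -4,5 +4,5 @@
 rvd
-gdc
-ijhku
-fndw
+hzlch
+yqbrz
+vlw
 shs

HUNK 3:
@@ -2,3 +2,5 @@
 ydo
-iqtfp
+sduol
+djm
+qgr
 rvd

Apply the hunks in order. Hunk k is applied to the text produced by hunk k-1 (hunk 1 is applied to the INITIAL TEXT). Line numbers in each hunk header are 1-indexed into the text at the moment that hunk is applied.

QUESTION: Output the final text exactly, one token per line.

Hunk 1: at line 4 remove [sbidl,lkpyb,iyz] add [gdc,ijhku,fndw] -> 10 lines: rqqo ydo iqtfp rvd gdc ijhku fndw shs iopy nwlj
Hunk 2: at line 4 remove [gdc,ijhku,fndw] add [hzlch,yqbrz,vlw] -> 10 lines: rqqo ydo iqtfp rvd hzlch yqbrz vlw shs iopy nwlj
Hunk 3: at line 2 remove [iqtfp] add [sduol,djm,qgr] -> 12 lines: rqqo ydo sduol djm qgr rvd hzlch yqbrz vlw shs iopy nwlj

Answer: rqqo
ydo
sduol
djm
qgr
rvd
hzlch
yqbrz
vlw
shs
iopy
nwlj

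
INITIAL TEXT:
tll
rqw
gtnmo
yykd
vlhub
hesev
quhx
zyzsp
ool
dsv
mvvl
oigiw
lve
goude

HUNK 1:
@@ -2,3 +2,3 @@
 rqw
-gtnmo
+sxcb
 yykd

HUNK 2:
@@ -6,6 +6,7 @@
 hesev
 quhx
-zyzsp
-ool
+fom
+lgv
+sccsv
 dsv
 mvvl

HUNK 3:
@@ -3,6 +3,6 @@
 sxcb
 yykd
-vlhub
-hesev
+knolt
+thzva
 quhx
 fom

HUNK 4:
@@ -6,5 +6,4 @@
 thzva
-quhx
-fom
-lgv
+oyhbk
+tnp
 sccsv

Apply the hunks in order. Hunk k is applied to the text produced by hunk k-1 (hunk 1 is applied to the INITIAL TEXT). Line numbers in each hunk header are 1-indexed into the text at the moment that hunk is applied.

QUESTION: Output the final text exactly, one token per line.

Hunk 1: at line 2 remove [gtnmo] add [sxcb] -> 14 lines: tll rqw sxcb yykd vlhub hesev quhx zyzsp ool dsv mvvl oigiw lve goude
Hunk 2: at line 6 remove [zyzsp,ool] add [fom,lgv,sccsv] -> 15 lines: tll rqw sxcb yykd vlhub hesev quhx fom lgv sccsv dsv mvvl oigiw lve goude
Hunk 3: at line 3 remove [vlhub,hesev] add [knolt,thzva] -> 15 lines: tll rqw sxcb yykd knolt thzva quhx fom lgv sccsv dsv mvvl oigiw lve goude
Hunk 4: at line 6 remove [quhx,fom,lgv] add [oyhbk,tnp] -> 14 lines: tll rqw sxcb yykd knolt thzva oyhbk tnp sccsv dsv mvvl oigiw lve goude

Answer: tll
rqw
sxcb
yykd
knolt
thzva
oyhbk
tnp
sccsv
dsv
mvvl
oigiw
lve
goude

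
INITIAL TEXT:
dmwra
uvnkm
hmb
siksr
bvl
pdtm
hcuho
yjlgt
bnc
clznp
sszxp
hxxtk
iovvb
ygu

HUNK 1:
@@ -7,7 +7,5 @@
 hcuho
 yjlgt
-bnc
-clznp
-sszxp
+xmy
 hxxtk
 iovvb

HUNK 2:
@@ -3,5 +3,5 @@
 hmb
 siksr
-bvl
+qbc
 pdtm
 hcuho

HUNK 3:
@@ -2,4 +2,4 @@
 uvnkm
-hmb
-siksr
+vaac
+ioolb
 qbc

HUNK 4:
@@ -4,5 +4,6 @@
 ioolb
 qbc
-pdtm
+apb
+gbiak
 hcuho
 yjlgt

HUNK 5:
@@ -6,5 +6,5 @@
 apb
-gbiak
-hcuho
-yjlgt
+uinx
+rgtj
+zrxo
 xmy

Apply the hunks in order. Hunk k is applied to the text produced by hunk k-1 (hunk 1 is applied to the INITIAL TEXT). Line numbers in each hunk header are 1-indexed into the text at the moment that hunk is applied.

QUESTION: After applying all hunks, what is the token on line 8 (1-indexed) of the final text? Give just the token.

Hunk 1: at line 7 remove [bnc,clznp,sszxp] add [xmy] -> 12 lines: dmwra uvnkm hmb siksr bvl pdtm hcuho yjlgt xmy hxxtk iovvb ygu
Hunk 2: at line 3 remove [bvl] add [qbc] -> 12 lines: dmwra uvnkm hmb siksr qbc pdtm hcuho yjlgt xmy hxxtk iovvb ygu
Hunk 3: at line 2 remove [hmb,siksr] add [vaac,ioolb] -> 12 lines: dmwra uvnkm vaac ioolb qbc pdtm hcuho yjlgt xmy hxxtk iovvb ygu
Hunk 4: at line 4 remove [pdtm] add [apb,gbiak] -> 13 lines: dmwra uvnkm vaac ioolb qbc apb gbiak hcuho yjlgt xmy hxxtk iovvb ygu
Hunk 5: at line 6 remove [gbiak,hcuho,yjlgt] add [uinx,rgtj,zrxo] -> 13 lines: dmwra uvnkm vaac ioolb qbc apb uinx rgtj zrxo xmy hxxtk iovvb ygu
Final line 8: rgtj

Answer: rgtj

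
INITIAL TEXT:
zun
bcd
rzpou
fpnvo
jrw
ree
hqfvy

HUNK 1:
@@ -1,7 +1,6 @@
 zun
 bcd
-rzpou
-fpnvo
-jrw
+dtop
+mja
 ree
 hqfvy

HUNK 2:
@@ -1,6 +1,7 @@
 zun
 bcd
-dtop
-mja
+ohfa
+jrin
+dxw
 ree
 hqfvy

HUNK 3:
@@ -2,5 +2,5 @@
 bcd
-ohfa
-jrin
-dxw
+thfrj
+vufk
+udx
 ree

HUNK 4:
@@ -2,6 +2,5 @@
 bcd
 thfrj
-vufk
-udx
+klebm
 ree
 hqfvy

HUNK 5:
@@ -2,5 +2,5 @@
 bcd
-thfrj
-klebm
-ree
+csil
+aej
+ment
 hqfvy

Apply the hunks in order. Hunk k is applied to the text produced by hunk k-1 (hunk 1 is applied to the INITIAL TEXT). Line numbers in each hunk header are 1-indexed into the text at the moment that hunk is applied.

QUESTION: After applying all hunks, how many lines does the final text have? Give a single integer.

Answer: 6

Derivation:
Hunk 1: at line 1 remove [rzpou,fpnvo,jrw] add [dtop,mja] -> 6 lines: zun bcd dtop mja ree hqfvy
Hunk 2: at line 1 remove [dtop,mja] add [ohfa,jrin,dxw] -> 7 lines: zun bcd ohfa jrin dxw ree hqfvy
Hunk 3: at line 2 remove [ohfa,jrin,dxw] add [thfrj,vufk,udx] -> 7 lines: zun bcd thfrj vufk udx ree hqfvy
Hunk 4: at line 2 remove [vufk,udx] add [klebm] -> 6 lines: zun bcd thfrj klebm ree hqfvy
Hunk 5: at line 2 remove [thfrj,klebm,ree] add [csil,aej,ment] -> 6 lines: zun bcd csil aej ment hqfvy
Final line count: 6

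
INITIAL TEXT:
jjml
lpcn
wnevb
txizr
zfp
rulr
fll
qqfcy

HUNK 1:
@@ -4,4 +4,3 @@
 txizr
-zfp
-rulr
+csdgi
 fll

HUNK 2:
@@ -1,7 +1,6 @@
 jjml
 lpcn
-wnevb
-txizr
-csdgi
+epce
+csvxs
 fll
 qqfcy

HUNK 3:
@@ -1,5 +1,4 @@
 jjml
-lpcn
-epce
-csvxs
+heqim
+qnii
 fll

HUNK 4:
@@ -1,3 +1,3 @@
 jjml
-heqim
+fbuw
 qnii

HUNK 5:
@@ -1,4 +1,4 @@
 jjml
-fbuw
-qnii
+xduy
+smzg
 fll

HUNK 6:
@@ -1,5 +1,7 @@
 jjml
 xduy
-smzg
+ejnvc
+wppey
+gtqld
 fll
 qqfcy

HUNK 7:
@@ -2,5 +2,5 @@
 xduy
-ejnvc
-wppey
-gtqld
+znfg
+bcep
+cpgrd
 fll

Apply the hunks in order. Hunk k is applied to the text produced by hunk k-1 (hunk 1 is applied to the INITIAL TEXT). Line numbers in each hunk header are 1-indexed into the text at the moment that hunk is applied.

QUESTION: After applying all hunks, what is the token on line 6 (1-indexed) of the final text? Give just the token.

Answer: fll

Derivation:
Hunk 1: at line 4 remove [zfp,rulr] add [csdgi] -> 7 lines: jjml lpcn wnevb txizr csdgi fll qqfcy
Hunk 2: at line 1 remove [wnevb,txizr,csdgi] add [epce,csvxs] -> 6 lines: jjml lpcn epce csvxs fll qqfcy
Hunk 3: at line 1 remove [lpcn,epce,csvxs] add [heqim,qnii] -> 5 lines: jjml heqim qnii fll qqfcy
Hunk 4: at line 1 remove [heqim] add [fbuw] -> 5 lines: jjml fbuw qnii fll qqfcy
Hunk 5: at line 1 remove [fbuw,qnii] add [xduy,smzg] -> 5 lines: jjml xduy smzg fll qqfcy
Hunk 6: at line 1 remove [smzg] add [ejnvc,wppey,gtqld] -> 7 lines: jjml xduy ejnvc wppey gtqld fll qqfcy
Hunk 7: at line 2 remove [ejnvc,wppey,gtqld] add [znfg,bcep,cpgrd] -> 7 lines: jjml xduy znfg bcep cpgrd fll qqfcy
Final line 6: fll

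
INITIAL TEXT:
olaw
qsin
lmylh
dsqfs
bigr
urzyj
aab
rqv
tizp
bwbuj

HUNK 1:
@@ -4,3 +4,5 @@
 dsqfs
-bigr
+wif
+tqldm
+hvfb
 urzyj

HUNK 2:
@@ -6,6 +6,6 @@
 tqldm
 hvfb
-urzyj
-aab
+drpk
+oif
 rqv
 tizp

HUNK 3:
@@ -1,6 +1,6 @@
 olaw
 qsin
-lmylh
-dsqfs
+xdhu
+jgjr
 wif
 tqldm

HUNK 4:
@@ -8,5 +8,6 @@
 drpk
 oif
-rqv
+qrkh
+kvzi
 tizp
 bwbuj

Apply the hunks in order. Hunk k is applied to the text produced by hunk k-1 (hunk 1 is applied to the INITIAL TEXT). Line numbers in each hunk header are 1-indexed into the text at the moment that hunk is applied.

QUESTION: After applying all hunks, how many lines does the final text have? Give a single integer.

Answer: 13

Derivation:
Hunk 1: at line 4 remove [bigr] add [wif,tqldm,hvfb] -> 12 lines: olaw qsin lmylh dsqfs wif tqldm hvfb urzyj aab rqv tizp bwbuj
Hunk 2: at line 6 remove [urzyj,aab] add [drpk,oif] -> 12 lines: olaw qsin lmylh dsqfs wif tqldm hvfb drpk oif rqv tizp bwbuj
Hunk 3: at line 1 remove [lmylh,dsqfs] add [xdhu,jgjr] -> 12 lines: olaw qsin xdhu jgjr wif tqldm hvfb drpk oif rqv tizp bwbuj
Hunk 4: at line 8 remove [rqv] add [qrkh,kvzi] -> 13 lines: olaw qsin xdhu jgjr wif tqldm hvfb drpk oif qrkh kvzi tizp bwbuj
Final line count: 13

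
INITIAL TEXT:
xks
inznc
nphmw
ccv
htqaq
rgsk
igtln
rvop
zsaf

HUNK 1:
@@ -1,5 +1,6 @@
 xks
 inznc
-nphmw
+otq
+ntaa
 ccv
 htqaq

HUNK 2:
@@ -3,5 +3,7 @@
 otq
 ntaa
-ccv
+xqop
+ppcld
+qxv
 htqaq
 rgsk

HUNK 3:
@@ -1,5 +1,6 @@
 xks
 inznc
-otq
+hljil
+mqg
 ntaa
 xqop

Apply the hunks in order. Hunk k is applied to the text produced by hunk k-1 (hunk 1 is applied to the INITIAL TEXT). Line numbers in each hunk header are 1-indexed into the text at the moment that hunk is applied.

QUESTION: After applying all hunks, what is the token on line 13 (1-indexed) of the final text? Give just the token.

Hunk 1: at line 1 remove [nphmw] add [otq,ntaa] -> 10 lines: xks inznc otq ntaa ccv htqaq rgsk igtln rvop zsaf
Hunk 2: at line 3 remove [ccv] add [xqop,ppcld,qxv] -> 12 lines: xks inznc otq ntaa xqop ppcld qxv htqaq rgsk igtln rvop zsaf
Hunk 3: at line 1 remove [otq] add [hljil,mqg] -> 13 lines: xks inznc hljil mqg ntaa xqop ppcld qxv htqaq rgsk igtln rvop zsaf
Final line 13: zsaf

Answer: zsaf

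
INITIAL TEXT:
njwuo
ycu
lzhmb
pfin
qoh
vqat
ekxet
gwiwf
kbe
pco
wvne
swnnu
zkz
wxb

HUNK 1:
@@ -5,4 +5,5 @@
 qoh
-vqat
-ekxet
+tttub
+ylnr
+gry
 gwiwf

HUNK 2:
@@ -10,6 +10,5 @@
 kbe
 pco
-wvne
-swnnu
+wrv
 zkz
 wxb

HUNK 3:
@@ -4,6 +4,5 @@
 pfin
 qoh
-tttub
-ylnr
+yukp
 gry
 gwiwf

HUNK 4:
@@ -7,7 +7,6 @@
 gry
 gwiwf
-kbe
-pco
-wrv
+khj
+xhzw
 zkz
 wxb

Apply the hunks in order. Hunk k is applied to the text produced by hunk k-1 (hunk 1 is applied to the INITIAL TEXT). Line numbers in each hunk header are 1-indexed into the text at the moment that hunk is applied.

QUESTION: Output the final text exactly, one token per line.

Answer: njwuo
ycu
lzhmb
pfin
qoh
yukp
gry
gwiwf
khj
xhzw
zkz
wxb

Derivation:
Hunk 1: at line 5 remove [vqat,ekxet] add [tttub,ylnr,gry] -> 15 lines: njwuo ycu lzhmb pfin qoh tttub ylnr gry gwiwf kbe pco wvne swnnu zkz wxb
Hunk 2: at line 10 remove [wvne,swnnu] add [wrv] -> 14 lines: njwuo ycu lzhmb pfin qoh tttub ylnr gry gwiwf kbe pco wrv zkz wxb
Hunk 3: at line 4 remove [tttub,ylnr] add [yukp] -> 13 lines: njwuo ycu lzhmb pfin qoh yukp gry gwiwf kbe pco wrv zkz wxb
Hunk 4: at line 7 remove [kbe,pco,wrv] add [khj,xhzw] -> 12 lines: njwuo ycu lzhmb pfin qoh yukp gry gwiwf khj xhzw zkz wxb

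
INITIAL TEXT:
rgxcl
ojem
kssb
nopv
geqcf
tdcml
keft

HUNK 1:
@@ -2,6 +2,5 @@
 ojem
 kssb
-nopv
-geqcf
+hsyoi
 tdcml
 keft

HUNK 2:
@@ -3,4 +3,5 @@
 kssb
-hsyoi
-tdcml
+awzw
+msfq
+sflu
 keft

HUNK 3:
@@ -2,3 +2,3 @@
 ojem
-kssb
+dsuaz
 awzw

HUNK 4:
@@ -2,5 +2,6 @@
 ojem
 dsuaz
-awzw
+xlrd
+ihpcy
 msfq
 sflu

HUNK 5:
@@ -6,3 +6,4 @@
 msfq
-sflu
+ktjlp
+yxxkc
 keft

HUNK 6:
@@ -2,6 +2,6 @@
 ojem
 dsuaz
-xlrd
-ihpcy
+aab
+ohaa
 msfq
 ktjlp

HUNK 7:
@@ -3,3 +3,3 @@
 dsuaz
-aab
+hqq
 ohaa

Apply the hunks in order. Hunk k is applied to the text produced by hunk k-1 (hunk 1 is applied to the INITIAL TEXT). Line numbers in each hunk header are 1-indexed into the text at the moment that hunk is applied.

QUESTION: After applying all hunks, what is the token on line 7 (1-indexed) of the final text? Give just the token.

Hunk 1: at line 2 remove [nopv,geqcf] add [hsyoi] -> 6 lines: rgxcl ojem kssb hsyoi tdcml keft
Hunk 2: at line 3 remove [hsyoi,tdcml] add [awzw,msfq,sflu] -> 7 lines: rgxcl ojem kssb awzw msfq sflu keft
Hunk 3: at line 2 remove [kssb] add [dsuaz] -> 7 lines: rgxcl ojem dsuaz awzw msfq sflu keft
Hunk 4: at line 2 remove [awzw] add [xlrd,ihpcy] -> 8 lines: rgxcl ojem dsuaz xlrd ihpcy msfq sflu keft
Hunk 5: at line 6 remove [sflu] add [ktjlp,yxxkc] -> 9 lines: rgxcl ojem dsuaz xlrd ihpcy msfq ktjlp yxxkc keft
Hunk 6: at line 2 remove [xlrd,ihpcy] add [aab,ohaa] -> 9 lines: rgxcl ojem dsuaz aab ohaa msfq ktjlp yxxkc keft
Hunk 7: at line 3 remove [aab] add [hqq] -> 9 lines: rgxcl ojem dsuaz hqq ohaa msfq ktjlp yxxkc keft
Final line 7: ktjlp

Answer: ktjlp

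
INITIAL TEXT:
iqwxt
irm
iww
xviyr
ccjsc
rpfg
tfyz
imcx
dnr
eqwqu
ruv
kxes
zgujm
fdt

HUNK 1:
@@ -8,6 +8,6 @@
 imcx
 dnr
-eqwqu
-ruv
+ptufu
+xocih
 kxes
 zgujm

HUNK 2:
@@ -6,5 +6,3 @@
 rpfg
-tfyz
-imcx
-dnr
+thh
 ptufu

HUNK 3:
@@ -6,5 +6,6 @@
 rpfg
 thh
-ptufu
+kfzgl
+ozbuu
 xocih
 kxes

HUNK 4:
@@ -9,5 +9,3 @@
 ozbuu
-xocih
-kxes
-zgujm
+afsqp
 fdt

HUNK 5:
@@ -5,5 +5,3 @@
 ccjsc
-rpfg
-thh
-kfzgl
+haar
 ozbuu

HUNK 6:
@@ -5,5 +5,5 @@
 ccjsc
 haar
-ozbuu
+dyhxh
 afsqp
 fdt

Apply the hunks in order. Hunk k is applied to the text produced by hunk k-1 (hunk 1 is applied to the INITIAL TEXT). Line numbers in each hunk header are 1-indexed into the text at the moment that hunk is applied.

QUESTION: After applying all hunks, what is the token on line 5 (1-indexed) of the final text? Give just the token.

Answer: ccjsc

Derivation:
Hunk 1: at line 8 remove [eqwqu,ruv] add [ptufu,xocih] -> 14 lines: iqwxt irm iww xviyr ccjsc rpfg tfyz imcx dnr ptufu xocih kxes zgujm fdt
Hunk 2: at line 6 remove [tfyz,imcx,dnr] add [thh] -> 12 lines: iqwxt irm iww xviyr ccjsc rpfg thh ptufu xocih kxes zgujm fdt
Hunk 3: at line 6 remove [ptufu] add [kfzgl,ozbuu] -> 13 lines: iqwxt irm iww xviyr ccjsc rpfg thh kfzgl ozbuu xocih kxes zgujm fdt
Hunk 4: at line 9 remove [xocih,kxes,zgujm] add [afsqp] -> 11 lines: iqwxt irm iww xviyr ccjsc rpfg thh kfzgl ozbuu afsqp fdt
Hunk 5: at line 5 remove [rpfg,thh,kfzgl] add [haar] -> 9 lines: iqwxt irm iww xviyr ccjsc haar ozbuu afsqp fdt
Hunk 6: at line 5 remove [ozbuu] add [dyhxh] -> 9 lines: iqwxt irm iww xviyr ccjsc haar dyhxh afsqp fdt
Final line 5: ccjsc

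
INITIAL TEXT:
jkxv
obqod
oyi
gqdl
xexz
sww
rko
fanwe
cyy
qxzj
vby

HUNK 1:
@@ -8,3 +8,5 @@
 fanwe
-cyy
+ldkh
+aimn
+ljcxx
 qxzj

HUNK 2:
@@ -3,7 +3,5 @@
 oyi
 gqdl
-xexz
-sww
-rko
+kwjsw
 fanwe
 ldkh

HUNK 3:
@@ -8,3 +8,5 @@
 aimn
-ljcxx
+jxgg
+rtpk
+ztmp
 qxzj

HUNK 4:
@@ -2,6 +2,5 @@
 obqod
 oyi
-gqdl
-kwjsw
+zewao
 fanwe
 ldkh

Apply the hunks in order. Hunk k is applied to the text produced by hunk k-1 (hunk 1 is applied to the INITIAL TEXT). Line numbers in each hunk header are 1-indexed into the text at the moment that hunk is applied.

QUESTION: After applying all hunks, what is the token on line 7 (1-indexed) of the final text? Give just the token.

Answer: aimn

Derivation:
Hunk 1: at line 8 remove [cyy] add [ldkh,aimn,ljcxx] -> 13 lines: jkxv obqod oyi gqdl xexz sww rko fanwe ldkh aimn ljcxx qxzj vby
Hunk 2: at line 3 remove [xexz,sww,rko] add [kwjsw] -> 11 lines: jkxv obqod oyi gqdl kwjsw fanwe ldkh aimn ljcxx qxzj vby
Hunk 3: at line 8 remove [ljcxx] add [jxgg,rtpk,ztmp] -> 13 lines: jkxv obqod oyi gqdl kwjsw fanwe ldkh aimn jxgg rtpk ztmp qxzj vby
Hunk 4: at line 2 remove [gqdl,kwjsw] add [zewao] -> 12 lines: jkxv obqod oyi zewao fanwe ldkh aimn jxgg rtpk ztmp qxzj vby
Final line 7: aimn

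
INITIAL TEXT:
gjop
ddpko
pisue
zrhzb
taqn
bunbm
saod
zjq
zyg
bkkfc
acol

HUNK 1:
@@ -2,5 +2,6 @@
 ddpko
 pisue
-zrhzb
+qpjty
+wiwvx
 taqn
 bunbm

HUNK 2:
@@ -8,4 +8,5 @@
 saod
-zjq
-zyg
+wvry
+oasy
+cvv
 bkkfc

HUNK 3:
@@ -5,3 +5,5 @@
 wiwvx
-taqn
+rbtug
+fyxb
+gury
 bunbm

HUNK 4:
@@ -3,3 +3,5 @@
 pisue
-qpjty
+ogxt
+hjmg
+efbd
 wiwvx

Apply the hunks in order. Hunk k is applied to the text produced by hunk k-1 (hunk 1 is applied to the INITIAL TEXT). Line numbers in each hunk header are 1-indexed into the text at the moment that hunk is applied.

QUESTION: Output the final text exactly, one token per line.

Answer: gjop
ddpko
pisue
ogxt
hjmg
efbd
wiwvx
rbtug
fyxb
gury
bunbm
saod
wvry
oasy
cvv
bkkfc
acol

Derivation:
Hunk 1: at line 2 remove [zrhzb] add [qpjty,wiwvx] -> 12 lines: gjop ddpko pisue qpjty wiwvx taqn bunbm saod zjq zyg bkkfc acol
Hunk 2: at line 8 remove [zjq,zyg] add [wvry,oasy,cvv] -> 13 lines: gjop ddpko pisue qpjty wiwvx taqn bunbm saod wvry oasy cvv bkkfc acol
Hunk 3: at line 5 remove [taqn] add [rbtug,fyxb,gury] -> 15 lines: gjop ddpko pisue qpjty wiwvx rbtug fyxb gury bunbm saod wvry oasy cvv bkkfc acol
Hunk 4: at line 3 remove [qpjty] add [ogxt,hjmg,efbd] -> 17 lines: gjop ddpko pisue ogxt hjmg efbd wiwvx rbtug fyxb gury bunbm saod wvry oasy cvv bkkfc acol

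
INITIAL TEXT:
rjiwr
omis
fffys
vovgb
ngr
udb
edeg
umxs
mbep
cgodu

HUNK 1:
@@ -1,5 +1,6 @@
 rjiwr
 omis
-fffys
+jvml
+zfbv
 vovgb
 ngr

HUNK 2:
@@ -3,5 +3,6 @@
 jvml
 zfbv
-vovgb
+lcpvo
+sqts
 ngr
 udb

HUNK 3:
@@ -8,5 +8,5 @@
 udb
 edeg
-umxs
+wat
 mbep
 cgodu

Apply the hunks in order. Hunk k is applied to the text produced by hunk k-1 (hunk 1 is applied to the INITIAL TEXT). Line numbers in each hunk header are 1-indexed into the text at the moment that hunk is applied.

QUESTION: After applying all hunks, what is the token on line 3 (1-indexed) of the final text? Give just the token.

Hunk 1: at line 1 remove [fffys] add [jvml,zfbv] -> 11 lines: rjiwr omis jvml zfbv vovgb ngr udb edeg umxs mbep cgodu
Hunk 2: at line 3 remove [vovgb] add [lcpvo,sqts] -> 12 lines: rjiwr omis jvml zfbv lcpvo sqts ngr udb edeg umxs mbep cgodu
Hunk 3: at line 8 remove [umxs] add [wat] -> 12 lines: rjiwr omis jvml zfbv lcpvo sqts ngr udb edeg wat mbep cgodu
Final line 3: jvml

Answer: jvml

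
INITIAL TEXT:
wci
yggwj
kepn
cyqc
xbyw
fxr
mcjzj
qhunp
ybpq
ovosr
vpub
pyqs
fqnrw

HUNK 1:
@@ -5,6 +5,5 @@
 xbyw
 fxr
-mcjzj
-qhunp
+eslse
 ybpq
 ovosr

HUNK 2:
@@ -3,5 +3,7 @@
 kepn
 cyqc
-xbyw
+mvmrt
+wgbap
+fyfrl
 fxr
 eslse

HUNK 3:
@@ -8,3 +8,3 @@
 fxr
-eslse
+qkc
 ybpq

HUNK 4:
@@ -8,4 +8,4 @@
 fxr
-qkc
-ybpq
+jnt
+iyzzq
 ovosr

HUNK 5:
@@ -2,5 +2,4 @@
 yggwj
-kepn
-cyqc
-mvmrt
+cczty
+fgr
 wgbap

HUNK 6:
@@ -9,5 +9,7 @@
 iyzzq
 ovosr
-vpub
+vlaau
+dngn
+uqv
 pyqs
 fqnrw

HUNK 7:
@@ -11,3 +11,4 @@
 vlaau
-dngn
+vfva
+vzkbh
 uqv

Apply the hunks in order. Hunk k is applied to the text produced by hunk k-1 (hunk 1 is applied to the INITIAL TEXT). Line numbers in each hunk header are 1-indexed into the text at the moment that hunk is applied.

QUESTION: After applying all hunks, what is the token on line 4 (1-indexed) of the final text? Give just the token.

Hunk 1: at line 5 remove [mcjzj,qhunp] add [eslse] -> 12 lines: wci yggwj kepn cyqc xbyw fxr eslse ybpq ovosr vpub pyqs fqnrw
Hunk 2: at line 3 remove [xbyw] add [mvmrt,wgbap,fyfrl] -> 14 lines: wci yggwj kepn cyqc mvmrt wgbap fyfrl fxr eslse ybpq ovosr vpub pyqs fqnrw
Hunk 3: at line 8 remove [eslse] add [qkc] -> 14 lines: wci yggwj kepn cyqc mvmrt wgbap fyfrl fxr qkc ybpq ovosr vpub pyqs fqnrw
Hunk 4: at line 8 remove [qkc,ybpq] add [jnt,iyzzq] -> 14 lines: wci yggwj kepn cyqc mvmrt wgbap fyfrl fxr jnt iyzzq ovosr vpub pyqs fqnrw
Hunk 5: at line 2 remove [kepn,cyqc,mvmrt] add [cczty,fgr] -> 13 lines: wci yggwj cczty fgr wgbap fyfrl fxr jnt iyzzq ovosr vpub pyqs fqnrw
Hunk 6: at line 9 remove [vpub] add [vlaau,dngn,uqv] -> 15 lines: wci yggwj cczty fgr wgbap fyfrl fxr jnt iyzzq ovosr vlaau dngn uqv pyqs fqnrw
Hunk 7: at line 11 remove [dngn] add [vfva,vzkbh] -> 16 lines: wci yggwj cczty fgr wgbap fyfrl fxr jnt iyzzq ovosr vlaau vfva vzkbh uqv pyqs fqnrw
Final line 4: fgr

Answer: fgr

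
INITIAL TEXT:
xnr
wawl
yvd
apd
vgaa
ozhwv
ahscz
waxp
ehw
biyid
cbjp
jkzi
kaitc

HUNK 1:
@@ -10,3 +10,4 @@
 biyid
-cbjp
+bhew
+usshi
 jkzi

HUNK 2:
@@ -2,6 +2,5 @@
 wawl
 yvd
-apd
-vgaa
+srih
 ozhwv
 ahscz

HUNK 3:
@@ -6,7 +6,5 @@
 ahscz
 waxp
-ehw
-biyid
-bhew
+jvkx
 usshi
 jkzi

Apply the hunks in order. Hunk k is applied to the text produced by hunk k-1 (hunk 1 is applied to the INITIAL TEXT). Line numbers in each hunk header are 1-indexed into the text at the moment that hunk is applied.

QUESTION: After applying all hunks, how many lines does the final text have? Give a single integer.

Answer: 11

Derivation:
Hunk 1: at line 10 remove [cbjp] add [bhew,usshi] -> 14 lines: xnr wawl yvd apd vgaa ozhwv ahscz waxp ehw biyid bhew usshi jkzi kaitc
Hunk 2: at line 2 remove [apd,vgaa] add [srih] -> 13 lines: xnr wawl yvd srih ozhwv ahscz waxp ehw biyid bhew usshi jkzi kaitc
Hunk 3: at line 6 remove [ehw,biyid,bhew] add [jvkx] -> 11 lines: xnr wawl yvd srih ozhwv ahscz waxp jvkx usshi jkzi kaitc
Final line count: 11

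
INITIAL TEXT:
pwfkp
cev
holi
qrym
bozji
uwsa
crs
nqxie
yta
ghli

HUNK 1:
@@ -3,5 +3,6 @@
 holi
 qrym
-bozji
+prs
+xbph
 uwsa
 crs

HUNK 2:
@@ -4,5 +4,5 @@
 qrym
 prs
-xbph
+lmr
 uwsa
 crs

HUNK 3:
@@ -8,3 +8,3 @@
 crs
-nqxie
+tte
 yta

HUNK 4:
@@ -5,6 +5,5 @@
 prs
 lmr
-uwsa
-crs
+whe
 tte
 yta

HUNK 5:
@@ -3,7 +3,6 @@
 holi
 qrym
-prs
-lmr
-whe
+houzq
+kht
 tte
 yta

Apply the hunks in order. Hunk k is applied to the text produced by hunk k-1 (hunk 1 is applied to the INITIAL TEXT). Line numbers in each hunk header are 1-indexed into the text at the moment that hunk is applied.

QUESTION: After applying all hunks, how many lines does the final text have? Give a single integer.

Answer: 9

Derivation:
Hunk 1: at line 3 remove [bozji] add [prs,xbph] -> 11 lines: pwfkp cev holi qrym prs xbph uwsa crs nqxie yta ghli
Hunk 2: at line 4 remove [xbph] add [lmr] -> 11 lines: pwfkp cev holi qrym prs lmr uwsa crs nqxie yta ghli
Hunk 3: at line 8 remove [nqxie] add [tte] -> 11 lines: pwfkp cev holi qrym prs lmr uwsa crs tte yta ghli
Hunk 4: at line 5 remove [uwsa,crs] add [whe] -> 10 lines: pwfkp cev holi qrym prs lmr whe tte yta ghli
Hunk 5: at line 3 remove [prs,lmr,whe] add [houzq,kht] -> 9 lines: pwfkp cev holi qrym houzq kht tte yta ghli
Final line count: 9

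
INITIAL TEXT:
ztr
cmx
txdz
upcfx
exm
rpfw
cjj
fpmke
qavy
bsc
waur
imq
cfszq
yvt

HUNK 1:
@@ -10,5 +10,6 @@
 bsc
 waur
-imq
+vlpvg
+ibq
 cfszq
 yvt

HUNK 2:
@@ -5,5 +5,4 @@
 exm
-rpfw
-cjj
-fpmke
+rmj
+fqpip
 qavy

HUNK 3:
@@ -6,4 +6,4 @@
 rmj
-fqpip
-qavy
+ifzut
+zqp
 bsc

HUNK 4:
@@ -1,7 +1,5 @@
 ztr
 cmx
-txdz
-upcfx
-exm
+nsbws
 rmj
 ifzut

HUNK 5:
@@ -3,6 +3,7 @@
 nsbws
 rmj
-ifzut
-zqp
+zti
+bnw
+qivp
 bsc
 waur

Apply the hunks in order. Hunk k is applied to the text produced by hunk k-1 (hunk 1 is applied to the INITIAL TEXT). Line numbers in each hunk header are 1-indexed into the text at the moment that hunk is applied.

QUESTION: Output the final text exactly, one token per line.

Answer: ztr
cmx
nsbws
rmj
zti
bnw
qivp
bsc
waur
vlpvg
ibq
cfszq
yvt

Derivation:
Hunk 1: at line 10 remove [imq] add [vlpvg,ibq] -> 15 lines: ztr cmx txdz upcfx exm rpfw cjj fpmke qavy bsc waur vlpvg ibq cfszq yvt
Hunk 2: at line 5 remove [rpfw,cjj,fpmke] add [rmj,fqpip] -> 14 lines: ztr cmx txdz upcfx exm rmj fqpip qavy bsc waur vlpvg ibq cfszq yvt
Hunk 3: at line 6 remove [fqpip,qavy] add [ifzut,zqp] -> 14 lines: ztr cmx txdz upcfx exm rmj ifzut zqp bsc waur vlpvg ibq cfszq yvt
Hunk 4: at line 1 remove [txdz,upcfx,exm] add [nsbws] -> 12 lines: ztr cmx nsbws rmj ifzut zqp bsc waur vlpvg ibq cfszq yvt
Hunk 5: at line 3 remove [ifzut,zqp] add [zti,bnw,qivp] -> 13 lines: ztr cmx nsbws rmj zti bnw qivp bsc waur vlpvg ibq cfszq yvt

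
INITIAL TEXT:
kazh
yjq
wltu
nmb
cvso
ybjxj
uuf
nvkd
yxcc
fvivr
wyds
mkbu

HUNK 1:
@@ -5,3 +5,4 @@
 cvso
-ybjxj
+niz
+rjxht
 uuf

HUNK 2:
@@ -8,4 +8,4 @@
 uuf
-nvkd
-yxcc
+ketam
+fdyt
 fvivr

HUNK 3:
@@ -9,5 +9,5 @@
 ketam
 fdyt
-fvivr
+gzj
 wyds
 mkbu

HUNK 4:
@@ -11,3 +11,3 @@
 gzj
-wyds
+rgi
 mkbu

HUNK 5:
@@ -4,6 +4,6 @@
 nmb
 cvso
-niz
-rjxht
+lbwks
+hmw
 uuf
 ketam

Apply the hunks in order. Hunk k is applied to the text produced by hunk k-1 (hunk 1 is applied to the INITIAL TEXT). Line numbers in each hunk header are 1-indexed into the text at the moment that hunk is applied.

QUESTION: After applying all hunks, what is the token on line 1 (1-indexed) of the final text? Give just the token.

Answer: kazh

Derivation:
Hunk 1: at line 5 remove [ybjxj] add [niz,rjxht] -> 13 lines: kazh yjq wltu nmb cvso niz rjxht uuf nvkd yxcc fvivr wyds mkbu
Hunk 2: at line 8 remove [nvkd,yxcc] add [ketam,fdyt] -> 13 lines: kazh yjq wltu nmb cvso niz rjxht uuf ketam fdyt fvivr wyds mkbu
Hunk 3: at line 9 remove [fvivr] add [gzj] -> 13 lines: kazh yjq wltu nmb cvso niz rjxht uuf ketam fdyt gzj wyds mkbu
Hunk 4: at line 11 remove [wyds] add [rgi] -> 13 lines: kazh yjq wltu nmb cvso niz rjxht uuf ketam fdyt gzj rgi mkbu
Hunk 5: at line 4 remove [niz,rjxht] add [lbwks,hmw] -> 13 lines: kazh yjq wltu nmb cvso lbwks hmw uuf ketam fdyt gzj rgi mkbu
Final line 1: kazh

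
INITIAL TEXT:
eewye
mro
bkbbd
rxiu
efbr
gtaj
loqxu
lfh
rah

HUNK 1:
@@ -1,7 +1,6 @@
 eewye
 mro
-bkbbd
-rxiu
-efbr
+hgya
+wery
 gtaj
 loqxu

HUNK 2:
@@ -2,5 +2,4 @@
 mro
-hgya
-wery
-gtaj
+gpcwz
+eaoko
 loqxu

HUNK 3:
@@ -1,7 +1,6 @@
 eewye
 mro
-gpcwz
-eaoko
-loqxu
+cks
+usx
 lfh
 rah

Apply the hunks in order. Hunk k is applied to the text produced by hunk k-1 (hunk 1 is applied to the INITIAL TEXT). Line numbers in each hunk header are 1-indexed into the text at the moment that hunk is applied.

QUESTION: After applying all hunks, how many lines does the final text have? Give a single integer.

Hunk 1: at line 1 remove [bkbbd,rxiu,efbr] add [hgya,wery] -> 8 lines: eewye mro hgya wery gtaj loqxu lfh rah
Hunk 2: at line 2 remove [hgya,wery,gtaj] add [gpcwz,eaoko] -> 7 lines: eewye mro gpcwz eaoko loqxu lfh rah
Hunk 3: at line 1 remove [gpcwz,eaoko,loqxu] add [cks,usx] -> 6 lines: eewye mro cks usx lfh rah
Final line count: 6

Answer: 6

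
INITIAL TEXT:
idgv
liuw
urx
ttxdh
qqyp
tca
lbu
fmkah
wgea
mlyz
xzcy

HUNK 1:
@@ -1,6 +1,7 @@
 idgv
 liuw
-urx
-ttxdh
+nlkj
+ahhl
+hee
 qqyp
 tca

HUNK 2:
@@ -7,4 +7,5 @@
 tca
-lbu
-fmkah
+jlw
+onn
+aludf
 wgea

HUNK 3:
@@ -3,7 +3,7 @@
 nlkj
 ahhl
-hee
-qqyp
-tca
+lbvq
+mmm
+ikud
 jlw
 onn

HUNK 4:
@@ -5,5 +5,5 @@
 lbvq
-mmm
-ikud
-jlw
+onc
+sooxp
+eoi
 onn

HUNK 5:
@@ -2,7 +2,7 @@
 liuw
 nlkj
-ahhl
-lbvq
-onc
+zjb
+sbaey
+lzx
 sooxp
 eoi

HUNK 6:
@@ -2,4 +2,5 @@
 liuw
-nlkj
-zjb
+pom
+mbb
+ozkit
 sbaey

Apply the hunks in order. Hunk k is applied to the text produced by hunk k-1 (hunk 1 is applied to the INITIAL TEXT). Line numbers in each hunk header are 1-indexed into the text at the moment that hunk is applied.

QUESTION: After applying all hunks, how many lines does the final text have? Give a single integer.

Hunk 1: at line 1 remove [urx,ttxdh] add [nlkj,ahhl,hee] -> 12 lines: idgv liuw nlkj ahhl hee qqyp tca lbu fmkah wgea mlyz xzcy
Hunk 2: at line 7 remove [lbu,fmkah] add [jlw,onn,aludf] -> 13 lines: idgv liuw nlkj ahhl hee qqyp tca jlw onn aludf wgea mlyz xzcy
Hunk 3: at line 3 remove [hee,qqyp,tca] add [lbvq,mmm,ikud] -> 13 lines: idgv liuw nlkj ahhl lbvq mmm ikud jlw onn aludf wgea mlyz xzcy
Hunk 4: at line 5 remove [mmm,ikud,jlw] add [onc,sooxp,eoi] -> 13 lines: idgv liuw nlkj ahhl lbvq onc sooxp eoi onn aludf wgea mlyz xzcy
Hunk 5: at line 2 remove [ahhl,lbvq,onc] add [zjb,sbaey,lzx] -> 13 lines: idgv liuw nlkj zjb sbaey lzx sooxp eoi onn aludf wgea mlyz xzcy
Hunk 6: at line 2 remove [nlkj,zjb] add [pom,mbb,ozkit] -> 14 lines: idgv liuw pom mbb ozkit sbaey lzx sooxp eoi onn aludf wgea mlyz xzcy
Final line count: 14

Answer: 14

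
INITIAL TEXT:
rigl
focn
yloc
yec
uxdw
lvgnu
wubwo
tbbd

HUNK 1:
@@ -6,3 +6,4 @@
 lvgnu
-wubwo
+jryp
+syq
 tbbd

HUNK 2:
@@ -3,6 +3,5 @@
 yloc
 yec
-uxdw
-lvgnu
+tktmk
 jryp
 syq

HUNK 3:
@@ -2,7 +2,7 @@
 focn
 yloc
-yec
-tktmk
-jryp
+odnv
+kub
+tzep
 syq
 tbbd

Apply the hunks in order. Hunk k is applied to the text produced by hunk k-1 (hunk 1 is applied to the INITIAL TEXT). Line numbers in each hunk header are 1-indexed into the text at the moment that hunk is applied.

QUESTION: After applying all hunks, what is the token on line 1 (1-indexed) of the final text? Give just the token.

Answer: rigl

Derivation:
Hunk 1: at line 6 remove [wubwo] add [jryp,syq] -> 9 lines: rigl focn yloc yec uxdw lvgnu jryp syq tbbd
Hunk 2: at line 3 remove [uxdw,lvgnu] add [tktmk] -> 8 lines: rigl focn yloc yec tktmk jryp syq tbbd
Hunk 3: at line 2 remove [yec,tktmk,jryp] add [odnv,kub,tzep] -> 8 lines: rigl focn yloc odnv kub tzep syq tbbd
Final line 1: rigl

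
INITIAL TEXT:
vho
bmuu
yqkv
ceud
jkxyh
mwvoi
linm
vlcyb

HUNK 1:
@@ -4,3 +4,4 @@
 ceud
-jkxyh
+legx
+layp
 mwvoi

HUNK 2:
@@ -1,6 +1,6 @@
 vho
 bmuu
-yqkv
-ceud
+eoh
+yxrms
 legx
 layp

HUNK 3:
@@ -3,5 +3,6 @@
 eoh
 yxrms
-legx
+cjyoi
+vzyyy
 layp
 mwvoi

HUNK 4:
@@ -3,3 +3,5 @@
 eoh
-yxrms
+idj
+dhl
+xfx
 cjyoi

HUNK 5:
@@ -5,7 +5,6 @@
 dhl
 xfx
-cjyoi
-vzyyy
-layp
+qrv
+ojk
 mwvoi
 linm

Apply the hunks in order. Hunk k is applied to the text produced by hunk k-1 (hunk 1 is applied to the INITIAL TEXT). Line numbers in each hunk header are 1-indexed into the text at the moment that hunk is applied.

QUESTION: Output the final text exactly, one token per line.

Answer: vho
bmuu
eoh
idj
dhl
xfx
qrv
ojk
mwvoi
linm
vlcyb

Derivation:
Hunk 1: at line 4 remove [jkxyh] add [legx,layp] -> 9 lines: vho bmuu yqkv ceud legx layp mwvoi linm vlcyb
Hunk 2: at line 1 remove [yqkv,ceud] add [eoh,yxrms] -> 9 lines: vho bmuu eoh yxrms legx layp mwvoi linm vlcyb
Hunk 3: at line 3 remove [legx] add [cjyoi,vzyyy] -> 10 lines: vho bmuu eoh yxrms cjyoi vzyyy layp mwvoi linm vlcyb
Hunk 4: at line 3 remove [yxrms] add [idj,dhl,xfx] -> 12 lines: vho bmuu eoh idj dhl xfx cjyoi vzyyy layp mwvoi linm vlcyb
Hunk 5: at line 5 remove [cjyoi,vzyyy,layp] add [qrv,ojk] -> 11 lines: vho bmuu eoh idj dhl xfx qrv ojk mwvoi linm vlcyb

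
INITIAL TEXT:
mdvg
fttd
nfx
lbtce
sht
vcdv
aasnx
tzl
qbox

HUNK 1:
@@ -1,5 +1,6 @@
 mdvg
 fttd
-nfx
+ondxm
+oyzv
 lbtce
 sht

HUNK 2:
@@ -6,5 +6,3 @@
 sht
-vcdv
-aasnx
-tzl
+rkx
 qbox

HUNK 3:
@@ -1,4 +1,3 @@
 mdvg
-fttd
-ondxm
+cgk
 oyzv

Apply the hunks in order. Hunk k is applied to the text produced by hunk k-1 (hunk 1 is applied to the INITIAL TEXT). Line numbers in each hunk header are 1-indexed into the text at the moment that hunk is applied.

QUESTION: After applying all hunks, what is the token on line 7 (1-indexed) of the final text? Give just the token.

Hunk 1: at line 1 remove [nfx] add [ondxm,oyzv] -> 10 lines: mdvg fttd ondxm oyzv lbtce sht vcdv aasnx tzl qbox
Hunk 2: at line 6 remove [vcdv,aasnx,tzl] add [rkx] -> 8 lines: mdvg fttd ondxm oyzv lbtce sht rkx qbox
Hunk 3: at line 1 remove [fttd,ondxm] add [cgk] -> 7 lines: mdvg cgk oyzv lbtce sht rkx qbox
Final line 7: qbox

Answer: qbox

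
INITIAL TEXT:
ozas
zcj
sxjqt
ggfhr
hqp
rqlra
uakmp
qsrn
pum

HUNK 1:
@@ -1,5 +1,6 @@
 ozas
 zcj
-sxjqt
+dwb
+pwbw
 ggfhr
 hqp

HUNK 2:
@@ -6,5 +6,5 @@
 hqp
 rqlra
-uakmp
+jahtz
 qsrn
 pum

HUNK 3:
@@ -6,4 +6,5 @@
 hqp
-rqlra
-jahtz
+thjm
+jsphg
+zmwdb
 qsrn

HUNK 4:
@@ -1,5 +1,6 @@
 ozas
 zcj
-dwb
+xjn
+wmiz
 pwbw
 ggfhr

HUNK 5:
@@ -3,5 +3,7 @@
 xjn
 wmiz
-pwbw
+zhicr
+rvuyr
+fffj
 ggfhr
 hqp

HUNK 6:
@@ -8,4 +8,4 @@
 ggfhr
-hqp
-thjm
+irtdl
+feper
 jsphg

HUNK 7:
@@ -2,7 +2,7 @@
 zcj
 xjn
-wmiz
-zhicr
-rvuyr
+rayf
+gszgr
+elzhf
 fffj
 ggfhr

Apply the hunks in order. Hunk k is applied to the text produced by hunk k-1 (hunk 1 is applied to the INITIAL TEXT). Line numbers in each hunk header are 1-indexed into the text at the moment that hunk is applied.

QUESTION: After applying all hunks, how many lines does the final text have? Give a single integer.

Hunk 1: at line 1 remove [sxjqt] add [dwb,pwbw] -> 10 lines: ozas zcj dwb pwbw ggfhr hqp rqlra uakmp qsrn pum
Hunk 2: at line 6 remove [uakmp] add [jahtz] -> 10 lines: ozas zcj dwb pwbw ggfhr hqp rqlra jahtz qsrn pum
Hunk 3: at line 6 remove [rqlra,jahtz] add [thjm,jsphg,zmwdb] -> 11 lines: ozas zcj dwb pwbw ggfhr hqp thjm jsphg zmwdb qsrn pum
Hunk 4: at line 1 remove [dwb] add [xjn,wmiz] -> 12 lines: ozas zcj xjn wmiz pwbw ggfhr hqp thjm jsphg zmwdb qsrn pum
Hunk 5: at line 3 remove [pwbw] add [zhicr,rvuyr,fffj] -> 14 lines: ozas zcj xjn wmiz zhicr rvuyr fffj ggfhr hqp thjm jsphg zmwdb qsrn pum
Hunk 6: at line 8 remove [hqp,thjm] add [irtdl,feper] -> 14 lines: ozas zcj xjn wmiz zhicr rvuyr fffj ggfhr irtdl feper jsphg zmwdb qsrn pum
Hunk 7: at line 2 remove [wmiz,zhicr,rvuyr] add [rayf,gszgr,elzhf] -> 14 lines: ozas zcj xjn rayf gszgr elzhf fffj ggfhr irtdl feper jsphg zmwdb qsrn pum
Final line count: 14

Answer: 14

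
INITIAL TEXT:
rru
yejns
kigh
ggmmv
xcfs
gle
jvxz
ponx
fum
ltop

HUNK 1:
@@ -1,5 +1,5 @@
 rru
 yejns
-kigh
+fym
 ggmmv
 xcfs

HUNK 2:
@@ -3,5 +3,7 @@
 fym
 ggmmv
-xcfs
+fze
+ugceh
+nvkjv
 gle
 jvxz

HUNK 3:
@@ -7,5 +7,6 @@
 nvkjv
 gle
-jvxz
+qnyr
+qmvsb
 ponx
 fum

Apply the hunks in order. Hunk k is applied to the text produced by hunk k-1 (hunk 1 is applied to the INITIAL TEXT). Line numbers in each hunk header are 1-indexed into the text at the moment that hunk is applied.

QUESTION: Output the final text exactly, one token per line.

Hunk 1: at line 1 remove [kigh] add [fym] -> 10 lines: rru yejns fym ggmmv xcfs gle jvxz ponx fum ltop
Hunk 2: at line 3 remove [xcfs] add [fze,ugceh,nvkjv] -> 12 lines: rru yejns fym ggmmv fze ugceh nvkjv gle jvxz ponx fum ltop
Hunk 3: at line 7 remove [jvxz] add [qnyr,qmvsb] -> 13 lines: rru yejns fym ggmmv fze ugceh nvkjv gle qnyr qmvsb ponx fum ltop

Answer: rru
yejns
fym
ggmmv
fze
ugceh
nvkjv
gle
qnyr
qmvsb
ponx
fum
ltop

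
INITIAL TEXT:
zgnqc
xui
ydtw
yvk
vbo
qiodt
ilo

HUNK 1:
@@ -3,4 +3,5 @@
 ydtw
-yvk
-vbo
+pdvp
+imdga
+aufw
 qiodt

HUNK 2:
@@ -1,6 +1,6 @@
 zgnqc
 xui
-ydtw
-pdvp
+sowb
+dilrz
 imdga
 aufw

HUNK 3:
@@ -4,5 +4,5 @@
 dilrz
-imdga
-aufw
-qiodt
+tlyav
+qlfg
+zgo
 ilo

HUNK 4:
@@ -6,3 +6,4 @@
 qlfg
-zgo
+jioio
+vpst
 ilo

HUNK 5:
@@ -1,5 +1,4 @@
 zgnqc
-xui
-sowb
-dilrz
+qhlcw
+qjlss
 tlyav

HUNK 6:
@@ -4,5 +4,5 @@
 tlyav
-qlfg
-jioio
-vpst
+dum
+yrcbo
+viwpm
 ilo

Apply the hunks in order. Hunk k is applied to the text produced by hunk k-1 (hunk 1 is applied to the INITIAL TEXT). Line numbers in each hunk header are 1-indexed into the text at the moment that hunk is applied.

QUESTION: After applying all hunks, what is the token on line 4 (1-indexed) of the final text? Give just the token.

Hunk 1: at line 3 remove [yvk,vbo] add [pdvp,imdga,aufw] -> 8 lines: zgnqc xui ydtw pdvp imdga aufw qiodt ilo
Hunk 2: at line 1 remove [ydtw,pdvp] add [sowb,dilrz] -> 8 lines: zgnqc xui sowb dilrz imdga aufw qiodt ilo
Hunk 3: at line 4 remove [imdga,aufw,qiodt] add [tlyav,qlfg,zgo] -> 8 lines: zgnqc xui sowb dilrz tlyav qlfg zgo ilo
Hunk 4: at line 6 remove [zgo] add [jioio,vpst] -> 9 lines: zgnqc xui sowb dilrz tlyav qlfg jioio vpst ilo
Hunk 5: at line 1 remove [xui,sowb,dilrz] add [qhlcw,qjlss] -> 8 lines: zgnqc qhlcw qjlss tlyav qlfg jioio vpst ilo
Hunk 6: at line 4 remove [qlfg,jioio,vpst] add [dum,yrcbo,viwpm] -> 8 lines: zgnqc qhlcw qjlss tlyav dum yrcbo viwpm ilo
Final line 4: tlyav

Answer: tlyav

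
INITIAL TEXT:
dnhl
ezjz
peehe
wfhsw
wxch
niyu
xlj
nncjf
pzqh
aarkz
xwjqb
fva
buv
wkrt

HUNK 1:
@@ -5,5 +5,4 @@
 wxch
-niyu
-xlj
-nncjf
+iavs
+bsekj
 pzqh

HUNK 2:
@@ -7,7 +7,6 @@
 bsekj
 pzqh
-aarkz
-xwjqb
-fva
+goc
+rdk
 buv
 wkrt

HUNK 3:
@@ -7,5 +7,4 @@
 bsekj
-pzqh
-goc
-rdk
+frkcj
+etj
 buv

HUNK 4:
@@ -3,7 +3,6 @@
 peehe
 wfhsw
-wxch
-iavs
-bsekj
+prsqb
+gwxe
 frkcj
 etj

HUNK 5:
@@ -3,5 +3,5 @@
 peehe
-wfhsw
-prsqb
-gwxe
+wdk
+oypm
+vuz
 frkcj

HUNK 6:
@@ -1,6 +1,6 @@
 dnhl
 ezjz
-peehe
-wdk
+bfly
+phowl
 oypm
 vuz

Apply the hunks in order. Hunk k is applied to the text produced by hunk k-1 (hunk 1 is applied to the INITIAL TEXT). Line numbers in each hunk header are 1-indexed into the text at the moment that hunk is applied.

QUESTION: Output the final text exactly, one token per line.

Answer: dnhl
ezjz
bfly
phowl
oypm
vuz
frkcj
etj
buv
wkrt

Derivation:
Hunk 1: at line 5 remove [niyu,xlj,nncjf] add [iavs,bsekj] -> 13 lines: dnhl ezjz peehe wfhsw wxch iavs bsekj pzqh aarkz xwjqb fva buv wkrt
Hunk 2: at line 7 remove [aarkz,xwjqb,fva] add [goc,rdk] -> 12 lines: dnhl ezjz peehe wfhsw wxch iavs bsekj pzqh goc rdk buv wkrt
Hunk 3: at line 7 remove [pzqh,goc,rdk] add [frkcj,etj] -> 11 lines: dnhl ezjz peehe wfhsw wxch iavs bsekj frkcj etj buv wkrt
Hunk 4: at line 3 remove [wxch,iavs,bsekj] add [prsqb,gwxe] -> 10 lines: dnhl ezjz peehe wfhsw prsqb gwxe frkcj etj buv wkrt
Hunk 5: at line 3 remove [wfhsw,prsqb,gwxe] add [wdk,oypm,vuz] -> 10 lines: dnhl ezjz peehe wdk oypm vuz frkcj etj buv wkrt
Hunk 6: at line 1 remove [peehe,wdk] add [bfly,phowl] -> 10 lines: dnhl ezjz bfly phowl oypm vuz frkcj etj buv wkrt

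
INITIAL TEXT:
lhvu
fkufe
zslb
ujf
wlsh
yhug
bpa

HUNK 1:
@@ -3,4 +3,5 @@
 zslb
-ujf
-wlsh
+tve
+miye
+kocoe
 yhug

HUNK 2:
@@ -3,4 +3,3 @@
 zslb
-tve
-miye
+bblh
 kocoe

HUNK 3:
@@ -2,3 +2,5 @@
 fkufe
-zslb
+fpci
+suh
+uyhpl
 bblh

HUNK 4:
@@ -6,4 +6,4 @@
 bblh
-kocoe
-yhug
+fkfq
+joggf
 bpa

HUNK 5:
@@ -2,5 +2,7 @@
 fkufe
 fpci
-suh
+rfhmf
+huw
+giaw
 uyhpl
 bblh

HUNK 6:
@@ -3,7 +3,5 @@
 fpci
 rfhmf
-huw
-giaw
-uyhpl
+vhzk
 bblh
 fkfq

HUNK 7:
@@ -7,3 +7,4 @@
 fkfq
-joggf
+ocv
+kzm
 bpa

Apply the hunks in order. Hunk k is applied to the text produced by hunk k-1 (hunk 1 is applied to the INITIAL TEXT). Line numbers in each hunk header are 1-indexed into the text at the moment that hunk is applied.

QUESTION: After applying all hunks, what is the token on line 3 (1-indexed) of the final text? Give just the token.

Hunk 1: at line 3 remove [ujf,wlsh] add [tve,miye,kocoe] -> 8 lines: lhvu fkufe zslb tve miye kocoe yhug bpa
Hunk 2: at line 3 remove [tve,miye] add [bblh] -> 7 lines: lhvu fkufe zslb bblh kocoe yhug bpa
Hunk 3: at line 2 remove [zslb] add [fpci,suh,uyhpl] -> 9 lines: lhvu fkufe fpci suh uyhpl bblh kocoe yhug bpa
Hunk 4: at line 6 remove [kocoe,yhug] add [fkfq,joggf] -> 9 lines: lhvu fkufe fpci suh uyhpl bblh fkfq joggf bpa
Hunk 5: at line 2 remove [suh] add [rfhmf,huw,giaw] -> 11 lines: lhvu fkufe fpci rfhmf huw giaw uyhpl bblh fkfq joggf bpa
Hunk 6: at line 3 remove [huw,giaw,uyhpl] add [vhzk] -> 9 lines: lhvu fkufe fpci rfhmf vhzk bblh fkfq joggf bpa
Hunk 7: at line 7 remove [joggf] add [ocv,kzm] -> 10 lines: lhvu fkufe fpci rfhmf vhzk bblh fkfq ocv kzm bpa
Final line 3: fpci

Answer: fpci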